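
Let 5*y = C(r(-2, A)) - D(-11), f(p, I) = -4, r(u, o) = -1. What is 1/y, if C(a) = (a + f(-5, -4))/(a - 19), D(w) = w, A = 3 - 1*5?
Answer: 4/9 ≈ 0.44444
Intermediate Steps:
A = -2 (A = 3 - 5 = -2)
C(a) = (-4 + a)/(-19 + a) (C(a) = (a - 4)/(a - 19) = (-4 + a)/(-19 + a))
y = 9/4 (y = ((-4 - 1)/(-19 - 1) - 1*(-11))/5 = (-5/(-20) + 11)/5 = (-1/20*(-5) + 11)/5 = (1/4 + 11)/5 = (1/5)*(45/4) = 9/4 ≈ 2.2500)
1/y = 1/(9/4) = 4/9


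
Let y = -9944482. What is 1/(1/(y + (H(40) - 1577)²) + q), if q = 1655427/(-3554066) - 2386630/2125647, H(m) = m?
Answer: -6364501246458014814/10110406465336877071 ≈ -0.62950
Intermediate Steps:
q = -12001093973849/7554689730702 (q = 1655427*(-1/3554066) - 2386630*1/2125647 = -1655427/3554066 - 2386630/2125647 = -12001093973849/7554689730702 ≈ -1.5886)
1/(1/(y + (H(40) - 1577)²) + q) = 1/(1/(-9944482 + (40 - 1577)²) - 12001093973849/7554689730702) = 1/(1/(-9944482 + (-1537)²) - 12001093973849/7554689730702) = 1/(1/(-9944482 + 2362369) - 12001093973849/7554689730702) = 1/(1/(-7582113) - 12001093973849/7554689730702) = 1/(-1/7582113 - 12001093973849/7554689730702) = 1/(-10110406465336877071/6364501246458014814) = -6364501246458014814/10110406465336877071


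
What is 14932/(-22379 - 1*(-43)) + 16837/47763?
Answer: -84281471/266708592 ≈ -0.31601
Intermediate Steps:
14932/(-22379 - 1*(-43)) + 16837/47763 = 14932/(-22379 + 43) + 16837*(1/47763) = 14932/(-22336) + 16837/47763 = 14932*(-1/22336) + 16837/47763 = -3733/5584 + 16837/47763 = -84281471/266708592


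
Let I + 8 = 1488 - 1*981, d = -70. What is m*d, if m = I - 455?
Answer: -3080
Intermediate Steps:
I = 499 (I = -8 + (1488 - 1*981) = -8 + (1488 - 981) = -8 + 507 = 499)
m = 44 (m = 499 - 455 = 44)
m*d = 44*(-70) = -3080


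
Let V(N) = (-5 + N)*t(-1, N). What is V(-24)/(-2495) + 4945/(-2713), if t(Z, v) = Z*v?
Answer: -10449527/6768935 ≈ -1.5437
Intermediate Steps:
V(N) = -N*(-5 + N) (V(N) = (-5 + N)*(-N) = -N*(-5 + N))
V(-24)/(-2495) + 4945/(-2713) = -24*(5 - 1*(-24))/(-2495) + 4945/(-2713) = -24*(5 + 24)*(-1/2495) + 4945*(-1/2713) = -24*29*(-1/2495) - 4945/2713 = -696*(-1/2495) - 4945/2713 = 696/2495 - 4945/2713 = -10449527/6768935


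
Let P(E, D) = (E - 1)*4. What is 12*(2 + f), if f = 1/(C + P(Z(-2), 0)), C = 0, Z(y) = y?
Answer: 23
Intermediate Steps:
P(E, D) = -4 + 4*E (P(E, D) = (-1 + E)*4 = -4 + 4*E)
f = -1/12 (f = 1/(0 + (-4 + 4*(-2))) = 1/(0 + (-4 - 8)) = 1/(0 - 12) = 1/(-12) = -1/12 ≈ -0.083333)
12*(2 + f) = 12*(2 - 1/12) = 12*(23/12) = 23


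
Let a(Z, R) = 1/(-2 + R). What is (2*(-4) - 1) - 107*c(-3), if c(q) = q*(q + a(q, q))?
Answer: -5181/5 ≈ -1036.2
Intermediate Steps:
c(q) = q*(q + 1/(-2 + q))
(2*(-4) - 1) - 107*c(-3) = (2*(-4) - 1) - (-321)*(1 - 3*(-2 - 3))/(-2 - 3) = (-8 - 1) - (-321)*(1 - 3*(-5))/(-5) = -9 - (-321)*(-1)*(1 + 15)/5 = -9 - (-321)*(-1)*16/5 = -9 - 107*48/5 = -9 - 5136/5 = -5181/5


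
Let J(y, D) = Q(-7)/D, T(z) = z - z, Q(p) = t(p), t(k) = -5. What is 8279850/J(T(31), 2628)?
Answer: -4351889160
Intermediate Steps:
Q(p) = -5
T(z) = 0
J(y, D) = -5/D
8279850/J(T(31), 2628) = 8279850/((-5/2628)) = 8279850/((-5*1/2628)) = 8279850/(-5/2628) = 8279850*(-2628/5) = -4351889160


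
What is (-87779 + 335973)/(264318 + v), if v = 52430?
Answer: 124097/158374 ≈ 0.78357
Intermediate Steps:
(-87779 + 335973)/(264318 + v) = (-87779 + 335973)/(264318 + 52430) = 248194/316748 = 248194*(1/316748) = 124097/158374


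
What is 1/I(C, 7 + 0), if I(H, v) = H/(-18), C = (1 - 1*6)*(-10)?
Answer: -9/25 ≈ -0.36000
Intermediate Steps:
C = 50 (C = (1 - 6)*(-10) = -5*(-10) = 50)
I(H, v) = -H/18 (I(H, v) = H*(-1/18) = -H/18)
1/I(C, 7 + 0) = 1/(-1/18*50) = 1/(-25/9) = -9/25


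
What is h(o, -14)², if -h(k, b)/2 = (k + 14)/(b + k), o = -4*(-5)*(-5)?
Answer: 7396/3249 ≈ 2.2764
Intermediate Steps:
o = -100 (o = 20*(-5) = -100)
h(k, b) = -2*(14 + k)/(b + k) (h(k, b) = -2*(k + 14)/(b + k) = -2*(14 + k)/(b + k))
h(o, -14)² = (2*(-14 - 1*(-100))/(-14 - 100))² = (2*(-14 + 100)/(-114))² = (2*(-1/114)*86)² = (-86/57)² = 7396/3249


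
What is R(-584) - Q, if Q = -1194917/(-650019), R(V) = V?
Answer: -380806013/650019 ≈ -585.84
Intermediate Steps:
Q = 1194917/650019 (Q = -1194917*(-1/650019) = 1194917/650019 ≈ 1.8383)
R(-584) - Q = -584 - 1*1194917/650019 = -584 - 1194917/650019 = -380806013/650019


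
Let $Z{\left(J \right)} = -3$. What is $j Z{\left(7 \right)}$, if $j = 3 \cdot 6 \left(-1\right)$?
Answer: $54$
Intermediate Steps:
$j = -18$ ($j = 18 \left(-1\right) = -18$)
$j Z{\left(7 \right)} = \left(-18\right) \left(-3\right) = 54$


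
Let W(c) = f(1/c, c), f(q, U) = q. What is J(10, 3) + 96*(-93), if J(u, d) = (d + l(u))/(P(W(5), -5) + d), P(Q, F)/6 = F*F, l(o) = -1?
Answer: -1365982/153 ≈ -8928.0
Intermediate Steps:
W(c) = 1/c
P(Q, F) = 6*F² (P(Q, F) = 6*(F*F) = 6*F²)
J(u, d) = (-1 + d)/(150 + d) (J(u, d) = (d - 1)/(6*(-5)² + d) = (-1 + d)/(6*25 + d) = (-1 + d)/(150 + d))
J(10, 3) + 96*(-93) = (-1 + 3)/(150 + 3) + 96*(-93) = 2/153 - 8928 = -1365982/153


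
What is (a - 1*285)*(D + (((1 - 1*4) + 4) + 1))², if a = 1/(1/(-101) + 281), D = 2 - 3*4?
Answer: -129411184/7095 ≈ -18240.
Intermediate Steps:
D = -10 (D = 2 - 12 = -10)
a = 101/28380 (a = 1/(-1/101 + 281) = 1/(28380/101) = 101/28380 ≈ 0.0035588)
(a - 1*285)*(D + (((1 - 1*4) + 4) + 1))² = (101/28380 - 1*285)*(-10 + (((1 - 1*4) + 4) + 1))² = (101/28380 - 285)*(-10 + (((1 - 4) + 4) + 1))² = -8088199*(-10 + ((-3 + 4) + 1))²/28380 = -8088199*(-10 + (1 + 1))²/28380 = -8088199*(-10 + 2)²/28380 = -8088199/28380*(-8)² = -8088199/28380*64 = -129411184/7095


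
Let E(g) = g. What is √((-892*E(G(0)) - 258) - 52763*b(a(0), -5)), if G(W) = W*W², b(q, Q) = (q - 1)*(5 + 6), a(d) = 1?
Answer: I*√258 ≈ 16.062*I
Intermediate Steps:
b(q, Q) = -11 + 11*q (b(q, Q) = (-1 + q)*11 = -11 + 11*q)
G(W) = W³
√((-892*E(G(0)) - 258) - 52763*b(a(0), -5)) = √((-892*0³ - 258) - 52763*(-11 + 11*1)) = √((-892*0 - 258) - 52763*(-11 + 11)) = √((0 - 258) - 52763*0) = √(-258 + 0) = √(-258) = I*√258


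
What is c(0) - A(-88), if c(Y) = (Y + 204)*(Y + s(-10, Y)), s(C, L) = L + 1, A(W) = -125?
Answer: 329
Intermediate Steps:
s(C, L) = 1 + L
c(Y) = (1 + 2*Y)*(204 + Y) (c(Y) = (Y + 204)*(Y + (1 + Y)) = (204 + Y)*(1 + 2*Y) = (1 + 2*Y)*(204 + Y))
c(0) - A(-88) = (204 + 2*0² + 409*0) - 1*(-125) = (204 + 2*0 + 0) + 125 = (204 + 0 + 0) + 125 = 204 + 125 = 329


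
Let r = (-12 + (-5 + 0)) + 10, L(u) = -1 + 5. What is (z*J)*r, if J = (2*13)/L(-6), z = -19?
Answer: 1729/2 ≈ 864.50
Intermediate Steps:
L(u) = 4
J = 13/2 (J = (2*13)/4 = 26*(¼) = 13/2 ≈ 6.5000)
r = -7 (r = (-12 - 5) + 10 = -17 + 10 = -7)
(z*J)*r = -19*13/2*(-7) = -247/2*(-7) = 1729/2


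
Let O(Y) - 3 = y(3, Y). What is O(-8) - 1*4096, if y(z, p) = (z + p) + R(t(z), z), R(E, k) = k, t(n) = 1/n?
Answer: -4095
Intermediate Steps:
y(z, p) = p + 2*z (y(z, p) = (z + p) + z = (p + z) + z = p + 2*z)
O(Y) = 9 + Y (O(Y) = 3 + (Y + 2*3) = 3 + (Y + 6) = 3 + (6 + Y) = 9 + Y)
O(-8) - 1*4096 = (9 - 8) - 1*4096 = 1 - 4096 = -4095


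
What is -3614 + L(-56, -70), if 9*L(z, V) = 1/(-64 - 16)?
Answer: -2602081/720 ≈ -3614.0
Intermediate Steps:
L(z, V) = -1/720 (L(z, V) = 1/(9*(-64 - 16)) = (⅑)/(-80) = (⅑)*(-1/80) = -1/720)
-3614 + L(-56, -70) = -3614 - 1/720 = -2602081/720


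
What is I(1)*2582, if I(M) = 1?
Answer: 2582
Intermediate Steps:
I(1)*2582 = 1*2582 = 2582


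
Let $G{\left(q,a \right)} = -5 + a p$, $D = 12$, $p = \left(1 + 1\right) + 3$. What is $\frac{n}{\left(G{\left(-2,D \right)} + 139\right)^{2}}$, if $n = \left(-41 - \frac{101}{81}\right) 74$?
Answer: $- \frac{63307}{762129} \approx -0.083066$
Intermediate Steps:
$p = 5$ ($p = 2 + 3 = 5$)
$G{\left(q,a \right)} = -5 + 5 a$ ($G{\left(q,a \right)} = -5 + a 5 = -5 + 5 a$)
$n = - \frac{253228}{81}$ ($n = \left(-41 - \frac{101}{81}\right) 74 = \left(- \frac{3422}{81}\right) 74 = - \frac{253228}{81} \approx -3126.3$)
$\frac{n}{\left(G{\left(-2,D \right)} + 139\right)^{2}} = - \frac{253228}{81 \left(\left(-5 + 5 \cdot 12\right) + 139\right)^{2}} = - \frac{253228}{81 \left(\left(-5 + 60\right) + 139\right)^{2}} = - \frac{253228}{81 \left(55 + 139\right)^{2}} = - \frac{253228}{81 \cdot 194^{2}} = - \frac{253228}{81 \cdot 37636} = \left(- \frac{253228}{81}\right) \frac{1}{37636} = - \frac{63307}{762129}$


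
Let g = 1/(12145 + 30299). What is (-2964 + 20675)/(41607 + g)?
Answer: 751725684/1765967509 ≈ 0.42567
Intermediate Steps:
g = 1/42444 ≈ 2.3560e-5
(-2964 + 20675)/(41607 + g) = (-2964 + 20675)/(41607 + 1/42444) = 17711/(1765967509/42444) = 17711*(42444/1765967509) = 751725684/1765967509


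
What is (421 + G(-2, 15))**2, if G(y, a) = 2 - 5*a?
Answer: 121104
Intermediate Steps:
(421 + G(-2, 15))**2 = (421 + (2 - 5*15))**2 = (421 + (2 - 75))**2 = (421 - 73)**2 = 348**2 = 121104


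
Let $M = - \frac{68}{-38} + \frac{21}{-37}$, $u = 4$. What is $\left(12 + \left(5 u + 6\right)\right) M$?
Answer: $\frac{1718}{37} \approx 46.432$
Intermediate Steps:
$M = \frac{859}{703}$ ($M = \left(-68\right) \left(- \frac{1}{38}\right) + 21 \left(- \frac{1}{37}\right) = \frac{34}{19} - \frac{21}{37} = \frac{859}{703} \approx 1.2219$)
$\left(12 + \left(5 u + 6\right)\right) M = \left(12 + \left(5 \cdot 4 + 6\right)\right) \frac{859}{703} = \left(12 + \left(20 + 6\right)\right) \frac{859}{703} = \left(12 + 26\right) \frac{859}{703} = 38 \cdot \frac{859}{703} = \frac{1718}{37}$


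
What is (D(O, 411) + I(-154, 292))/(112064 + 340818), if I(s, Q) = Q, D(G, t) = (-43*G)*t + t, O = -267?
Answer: 2359697/226441 ≈ 10.421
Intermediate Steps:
D(G, t) = t - 43*G*t (D(G, t) = -43*G*t + t = t - 43*G*t)
(D(O, 411) + I(-154, 292))/(112064 + 340818) = (411*(1 - 43*(-267)) + 292)/(112064 + 340818) = (411*(1 + 11481) + 292)/452882 = (411*11482 + 292)*(1/452882) = (4719102 + 292)*(1/452882) = 4719394*(1/452882) = 2359697/226441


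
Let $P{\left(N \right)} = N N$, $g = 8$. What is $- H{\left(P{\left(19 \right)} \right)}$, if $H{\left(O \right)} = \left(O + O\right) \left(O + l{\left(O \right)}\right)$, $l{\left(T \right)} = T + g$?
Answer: $-527060$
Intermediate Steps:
$l{\left(T \right)} = 8 + T$ ($l{\left(T \right)} = T + 8 = 8 + T$)
$P{\left(N \right)} = N^{2}$
$H{\left(O \right)} = 2 O \left(8 + 2 O\right)$ ($H{\left(O \right)} = \left(O + O\right) \left(O + \left(8 + O\right)\right) = 2 O \left(8 + 2 O\right)$)
$- H{\left(P{\left(19 \right)} \right)} = - 4 \cdot 19^{2} \left(4 + 19^{2}\right) = - 4 \cdot 361 \left(4 + 361\right) = - 4 \cdot 361 \cdot 365 = \left(-1\right) 527060 = -527060$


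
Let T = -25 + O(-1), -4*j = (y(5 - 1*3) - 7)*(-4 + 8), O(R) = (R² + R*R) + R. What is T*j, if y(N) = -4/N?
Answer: -216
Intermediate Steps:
O(R) = R + 2*R² (O(R) = (R² + R²) + R = 2*R² + R = R + 2*R²)
j = 9 (j = -(-4/(5 - 1*3) - 7)*(-4 + 8)/4 = -(-4/(5 - 3) - 7)*4/4 = -(-4/2 - 7)*4/4 = -(-4*½ - 7)*4/4 = -(-2 - 7)*4/4 = -(-9)*4/4 = -¼*(-36) = 9)
T = -24 (T = -25 - (1 + 2*(-1)) = -25 - (1 - 2) = -25 - 1*(-1) = -25 + 1 = -24)
T*j = -24*9 = -216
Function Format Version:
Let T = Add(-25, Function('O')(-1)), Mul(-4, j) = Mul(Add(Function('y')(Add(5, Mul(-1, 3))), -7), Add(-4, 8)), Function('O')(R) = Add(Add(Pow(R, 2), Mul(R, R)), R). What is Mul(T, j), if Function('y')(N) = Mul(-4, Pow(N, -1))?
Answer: -216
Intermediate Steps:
Function('O')(R) = Add(R, Mul(2, Pow(R, 2))) (Function('O')(R) = Add(Add(Pow(R, 2), Pow(R, 2)), R) = Add(Mul(2, Pow(R, 2)), R) = Add(R, Mul(2, Pow(R, 2))))
j = 9 (j = Mul(Rational(-1, 4), Mul(Add(Mul(-4, Pow(Add(5, Mul(-1, 3)), -1)), -7), Add(-4, 8))) = Mul(Rational(-1, 4), Mul(Add(Mul(-4, Pow(Add(5, -3), -1)), -7), 4)) = Mul(Rational(-1, 4), Mul(Add(Mul(-4, Pow(2, -1)), -7), 4)) = Mul(Rational(-1, 4), Mul(Add(Mul(-4, Rational(1, 2)), -7), 4)) = Mul(Rational(-1, 4), Mul(Add(-2, -7), 4)) = Mul(Rational(-1, 4), Mul(-9, 4)) = Mul(Rational(-1, 4), -36) = 9)
T = -24 (T = Add(-25, Mul(-1, Add(1, Mul(2, -1)))) = Add(-25, Mul(-1, Add(1, -2))) = Add(-25, Mul(-1, -1)) = Add(-25, 1) = -24)
Mul(T, j) = Mul(-24, 9) = -216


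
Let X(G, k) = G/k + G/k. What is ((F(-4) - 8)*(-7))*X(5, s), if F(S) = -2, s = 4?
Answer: 175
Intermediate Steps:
X(G, k) = 2*G/k
((F(-4) - 8)*(-7))*X(5, s) = ((-2 - 8)*(-7))*(2*5/4) = (-10*(-7))*(2*5*(¼)) = 70*(5/2) = 175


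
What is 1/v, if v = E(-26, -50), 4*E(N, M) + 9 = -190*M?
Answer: 4/9491 ≈ 0.00042145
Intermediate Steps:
E(N, M) = -9/4 - 95*M/2 (E(N, M) = -9/4 + (-190*M)/4 = -9/4 - 95*M/2)
v = 9491/4 (v = -9/4 - 95/2*(-50) = -9/4 + 2375 = 9491/4 ≈ 2372.8)
1/v = 1/(9491/4) = 4/9491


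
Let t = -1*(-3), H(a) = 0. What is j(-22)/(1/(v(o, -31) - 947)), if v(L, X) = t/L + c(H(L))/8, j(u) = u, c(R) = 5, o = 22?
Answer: 83269/4 ≈ 20817.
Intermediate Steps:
t = 3
v(L, X) = 5/8 + 3/L (v(L, X) = 3/L + 5/8 = 5/8 + 3/L)
j(-22)/(1/(v(o, -31) - 947)) = -(-83281/4 + 3) = -22/(1/((5/8 + 3/22) - 947)) = -22/(1/(67/88 - 947)) = -22/(1/(-83269/88)) = -22/(-88/83269) = -22*(-83269/88) = 83269/4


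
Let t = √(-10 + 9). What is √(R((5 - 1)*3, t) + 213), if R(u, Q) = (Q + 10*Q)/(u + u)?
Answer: √(30672 + 66*I)/12 ≈ 14.595 + 0.015702*I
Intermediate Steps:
t = I (t = √(-1) = I ≈ 1.0*I)
R(u, Q) = 11*Q/(2*u) (R(u, Q) = (11*Q)/((2*u)) = (11*Q)*(1/(2*u)) = 11*Q/(2*u))
√(R((5 - 1)*3, t) + 213) = √(11*I/(2*(((5 - 1)*3))) + 213) = √(11*I/(2*((4*3))) + 213) = √((11/2)*I/12 + 213) = √((11/2)*I*(1/12) + 213) = √(11*I/24 + 213) = √(213 + 11*I/24)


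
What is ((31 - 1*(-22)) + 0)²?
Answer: 2809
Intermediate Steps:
((31 - 1*(-22)) + 0)² = ((31 + 22) + 0)² = (53 + 0)² = 53² = 2809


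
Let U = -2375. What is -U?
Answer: 2375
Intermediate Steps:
-U = -1*(-2375) = 2375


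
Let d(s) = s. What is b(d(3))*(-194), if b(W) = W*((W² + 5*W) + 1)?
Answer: -14550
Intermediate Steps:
b(W) = W*(1 + W² + 5*W)
b(d(3))*(-194) = (3*(1 + 3² + 5*3))*(-194) = (3*(1 + 9 + 15))*(-194) = (3*25)*(-194) = 75*(-194) = -14550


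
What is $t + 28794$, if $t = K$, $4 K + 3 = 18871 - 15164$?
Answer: $29720$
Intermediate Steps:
$K = 926$ ($K = - \frac{3}{4} + \frac{18871 - 15164}{4} = - \frac{3}{4} + \frac{1}{4} \cdot 3707 = - \frac{3}{4} + \frac{3707}{4} = 926$)
$t = 926$
$t + 28794 = 926 + 28794 = 29720$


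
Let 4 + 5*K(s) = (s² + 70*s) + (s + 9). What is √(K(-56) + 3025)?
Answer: √2858 ≈ 53.460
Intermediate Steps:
K(s) = 1 + s²/5 + 71*s/5 (K(s) = -⅘ + ((s² + 70*s) + (s + 9))/5 = -⅘ + ((s² + 70*s) + (9 + s))/5 = -⅘ + (9 + s² + 71*s)/5 = -⅘ + (9/5 + s²/5 + 71*s/5) = 1 + s²/5 + 71*s/5)
√(K(-56) + 3025) = √((1 + (⅕)*(-56)² + (71/5)*(-56)) + 3025) = √((1 + (⅕)*3136 - 3976/5) + 3025) = √((1 + 3136/5 - 3976/5) + 3025) = √(-167 + 3025) = √2858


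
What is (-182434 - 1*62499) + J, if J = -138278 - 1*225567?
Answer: -608778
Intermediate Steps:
J = -363845 (J = -138278 - 225567 = -363845)
(-182434 - 1*62499) + J = (-182434 - 1*62499) - 363845 = (-182434 - 62499) - 363845 = -244933 - 363845 = -608778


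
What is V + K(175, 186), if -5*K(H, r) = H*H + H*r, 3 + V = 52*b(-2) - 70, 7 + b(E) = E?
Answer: -13176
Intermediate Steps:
b(E) = -7 + E
V = -541 (V = -3 + (52*(-7 - 2) - 70) = -3 + (52*(-9) - 70) = -3 + (-468 - 70) = -3 - 538 = -541)
K(H, r) = -H²/5 - H*r/5 (K(H, r) = -(H*H + H*r)/5 = -(H² + H*r)/5 = -H²/5 - H*r/5)
V + K(175, 186) = -541 - ⅕*175*(175 + 186) = -541 - ⅕*175*361 = -541 - 12635 = -13176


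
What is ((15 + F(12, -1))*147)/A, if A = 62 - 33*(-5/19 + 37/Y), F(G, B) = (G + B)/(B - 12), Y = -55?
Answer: 321195/14339 ≈ 22.400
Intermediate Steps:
F(G, B) = (B + G)/(-12 + B)
A = 8824/95 (A = 62 - 33*(-5/19 + 37/(-55)) = 62 - 33*(-5*1/19 + 37*(-1/55)) = 62 - 33*(-5/19 - 37/55) = 62 - 33*(-978/1045) = 62 + 2934/95 = 8824/95 ≈ 92.884)
((15 + F(12, -1))*147)/A = ((15 + (-1 + 12)/(-12 - 1))*147)/(8824/95) = ((15 + 11/(-13))*147)*(95/8824) = ((15 - 1/13*11)*147)*(95/8824) = ((15 - 11/13)*147)*(95/8824) = ((184/13)*147)*(95/8824) = (27048/13)*(95/8824) = 321195/14339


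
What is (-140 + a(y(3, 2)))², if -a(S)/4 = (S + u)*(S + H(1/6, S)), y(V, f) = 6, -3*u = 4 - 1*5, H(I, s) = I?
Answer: 7107556/81 ≈ 87748.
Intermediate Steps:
u = ⅓ (u = -(4 - 1*5)/3 = -(4 - 5)/3 = -⅓*(-1) = ⅓ ≈ 0.33333)
a(S) = -4*(⅓ + S)*(⅙ + S) (a(S) = -4*(S + ⅓)*(S + 1/6) = -4*(⅓ + S)*(S + ⅙) = -4*(⅓ + S)*(⅙ + S))
(-140 + a(y(3, 2)))² = (-140 + (-2/9 - 4*6² - 2*6))² = (-140 + (-2/9 - 4*36 - 12))² = (-140 + (-2/9 - 144 - 12))² = (-140 - 1406/9)² = (-2666/9)² = 7107556/81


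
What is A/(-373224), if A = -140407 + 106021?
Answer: 5731/62204 ≈ 0.092132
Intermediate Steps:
A = -34386
A/(-373224) = -34386/(-373224) = -34386*(-1/373224) = 5731/62204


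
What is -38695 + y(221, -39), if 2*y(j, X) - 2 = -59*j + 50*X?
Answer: -92377/2 ≈ -46189.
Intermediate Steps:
y(j, X) = 1 + 25*X - 59*j/2 (y(j, X) = 1 + (-59*j + 50*X)/2 = 1 + (25*X - 59*j/2) = 1 + 25*X - 59*j/2)
-38695 + y(221, -39) = -38695 + (1 + 25*(-39) - 59/2*221) = -38695 + (1 - 975 - 13039/2) = -38695 - 14987/2 = -92377/2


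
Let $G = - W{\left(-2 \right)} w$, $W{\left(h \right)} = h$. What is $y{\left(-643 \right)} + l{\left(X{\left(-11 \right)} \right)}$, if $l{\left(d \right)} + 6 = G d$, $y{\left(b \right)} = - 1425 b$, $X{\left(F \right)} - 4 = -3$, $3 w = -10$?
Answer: $\frac{2748787}{3} \approx 9.1626 \cdot 10^{5}$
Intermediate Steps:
$w = - \frac{10}{3}$ ($w = \frac{1}{3} \left(-10\right) = - \frac{10}{3} \approx -3.3333$)
$X{\left(F \right)} = 1$ ($X{\left(F \right)} = 4 - 3 = 1$)
$G = - \frac{20}{3}$ ($G = \left(-1\right) \left(-2\right) \left(- \frac{10}{3}\right) = 2 \left(- \frac{10}{3}\right) = - \frac{20}{3} \approx -6.6667$)
$l{\left(d \right)} = -6 - \frac{20 d}{3}$
$y{\left(-643 \right)} + l{\left(X{\left(-11 \right)} \right)} = \left(-1425\right) \left(-643\right) - \frac{38}{3} = 916275 - \frac{38}{3} = \frac{2748787}{3}$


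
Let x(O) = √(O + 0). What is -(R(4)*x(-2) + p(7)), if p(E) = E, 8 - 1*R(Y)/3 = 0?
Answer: -7 - 24*I*√2 ≈ -7.0 - 33.941*I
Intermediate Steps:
R(Y) = 24 (R(Y) = 24 - 3*0 = 24 + 0 = 24)
x(O) = √O
-(R(4)*x(-2) + p(7)) = -(24*√(-2) + 7) = -(24*(I*√2) + 7) = -(24*I*√2 + 7) = -(7 + 24*I*√2) = -7 - 24*I*√2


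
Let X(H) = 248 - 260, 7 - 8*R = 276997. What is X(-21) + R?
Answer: -138543/4 ≈ -34636.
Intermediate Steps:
R = -138495/4 (R = 7/8 - ⅛*276997 = 7/8 - 276997/8 = -138495/4 ≈ -34624.)
X(H) = -12
X(-21) + R = -12 - 138495/4 = -138543/4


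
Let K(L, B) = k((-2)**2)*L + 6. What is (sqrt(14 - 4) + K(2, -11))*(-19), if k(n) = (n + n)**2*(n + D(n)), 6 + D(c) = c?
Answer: -4978 - 19*sqrt(10) ≈ -5038.1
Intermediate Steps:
D(c) = -6 + c
k(n) = 4*n**2*(-6 + 2*n) (k(n) = (n + n)**2*(n + (-6 + n)) = (2*n)**2*(-6 + 2*n) = (4*n**2)*(-6 + 2*n) = 4*n**2*(-6 + 2*n))
K(L, B) = 6 + 128*L (K(L, B) = (8*((-2)**2)**2*(-3 + (-2)**2))*L + 6 = (8*4**2*(-3 + 4))*L + 6 = (8*16*1)*L + 6 = 128*L + 6 = 6 + 128*L)
(sqrt(14 - 4) + K(2, -11))*(-19) = (sqrt(14 - 4) + (6 + 128*2))*(-19) = (sqrt(10) + (6 + 256))*(-19) = (sqrt(10) + 262)*(-19) = (262 + sqrt(10))*(-19) = -4978 - 19*sqrt(10)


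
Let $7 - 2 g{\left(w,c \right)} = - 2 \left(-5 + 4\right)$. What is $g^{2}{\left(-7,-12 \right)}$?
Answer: $\frac{25}{4} \approx 6.25$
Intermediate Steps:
$g{\left(w,c \right)} = \frac{5}{2}$ ($g{\left(w,c \right)} = \frac{7}{2} - \frac{\left(-2\right) \left(-5 + 4\right)}{2} = \frac{7}{2} - \frac{\left(-2\right) \left(-1\right)}{2} = \frac{7}{2} - 1 = \frac{5}{2}$)
$g^{2}{\left(-7,-12 \right)} = \left(\frac{5}{2}\right)^{2} = \frac{25}{4}$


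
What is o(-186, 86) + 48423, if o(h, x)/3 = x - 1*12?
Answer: 48645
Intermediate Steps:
o(h, x) = -36 + 3*x (o(h, x) = 3*(x - 1*12) = 3*(x - 12) = 3*(-12 + x) = -36 + 3*x)
o(-186, 86) + 48423 = (-36 + 3*86) + 48423 = (-36 + 258) + 48423 = 222 + 48423 = 48645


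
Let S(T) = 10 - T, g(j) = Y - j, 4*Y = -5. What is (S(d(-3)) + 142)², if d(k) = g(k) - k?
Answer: 346921/16 ≈ 21683.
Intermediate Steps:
Y = -5/4 (Y = (¼)*(-5) = -5/4 ≈ -1.2500)
g(j) = -5/4 - j
d(k) = -5/4 - 2*k (d(k) = (-5/4 - k) - k = -5/4 - 2*k)
(S(d(-3)) + 142)² = ((10 - (-5/4 - 2*(-3))) + 142)² = ((10 - (-5/4 + 6)) + 142)² = ((10 - 1*19/4) + 142)² = ((10 - 19/4) + 142)² = (21/4 + 142)² = (589/4)² = 346921/16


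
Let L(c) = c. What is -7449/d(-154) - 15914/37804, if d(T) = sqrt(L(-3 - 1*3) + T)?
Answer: -7957/18902 + 7449*I*sqrt(10)/40 ≈ -0.42096 + 588.9*I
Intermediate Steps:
d(T) = sqrt(-6 + T) (d(T) = sqrt((-3 - 1*3) + T) = sqrt((-3 - 3) + T) = sqrt(-6 + T))
-7449/d(-154) - 15914/37804 = -7449/sqrt(-6 - 154) - 15914/37804 = -7449*(-I*sqrt(10)/40) - 15914*1/37804 = -7449*(-I*sqrt(10)/40) - 7957/18902 = -(-7449)*I*sqrt(10)/40 - 7957/18902 = 7449*I*sqrt(10)/40 - 7957/18902 = -7957/18902 + 7449*I*sqrt(10)/40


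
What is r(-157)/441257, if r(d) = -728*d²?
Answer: -17944472/441257 ≈ -40.667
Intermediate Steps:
r(-157)/441257 = -728*(-157)²/441257 = -728*24649*(1/441257) = -17944472*1/441257 = -17944472/441257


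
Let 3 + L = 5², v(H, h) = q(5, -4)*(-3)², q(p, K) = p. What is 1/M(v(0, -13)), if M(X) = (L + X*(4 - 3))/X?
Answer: 45/67 ≈ 0.67164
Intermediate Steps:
v(H, h) = 45 (v(H, h) = 5*(-3)² = 5*9 = 45)
L = 22 (L = -3 + 5² = -3 + 25 = 22)
M(X) = (22 + X)/X (M(X) = (22 + X*(4 - 3))/X = (22 + X*1)/X = (22 + X)/X)
1/M(v(0, -13)) = 1/((22 + 45)/45) = 1/((1/45)*67) = 1/(67/45) = 45/67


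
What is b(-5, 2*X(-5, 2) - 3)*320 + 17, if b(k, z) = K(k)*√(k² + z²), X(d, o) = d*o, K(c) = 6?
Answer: 17 + 1920*√554 ≈ 45208.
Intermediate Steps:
b(k, z) = 6*√(k² + z²)
b(-5, 2*X(-5, 2) - 3)*320 + 17 = (6*√((-5)² + (2*(-5*2) - 3)²))*320 + 17 = (6*√(25 + (2*(-10) - 3)²))*320 + 17 = (6*√(25 + (-20 - 3)²))*320 + 17 = (6*√(25 + (-23)²))*320 + 17 = (6*√(25 + 529))*320 + 17 = (6*√554)*320 + 17 = 1920*√554 + 17 = 17 + 1920*√554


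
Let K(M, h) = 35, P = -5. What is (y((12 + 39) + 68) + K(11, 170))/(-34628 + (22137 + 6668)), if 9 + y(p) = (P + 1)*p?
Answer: 50/647 ≈ 0.077280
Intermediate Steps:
y(p) = -9 - 4*p (y(p) = -9 + (-5 + 1)*p = -9 - 4*p)
(y((12 + 39) + 68) + K(11, 170))/(-34628 + (22137 + 6668)) = ((-9 - 4*((12 + 39) + 68)) + 35)/(-34628 + (22137 + 6668)) = ((-9 - 4*(51 + 68)) + 35)/(-34628 + 28805) = ((-9 - 4*119) + 35)/(-5823) = ((-9 - 476) + 35)*(-1/5823) = (-485 + 35)*(-1/5823) = -450*(-1/5823) = 50/647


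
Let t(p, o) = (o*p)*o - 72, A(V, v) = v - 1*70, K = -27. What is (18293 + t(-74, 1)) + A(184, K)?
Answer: 18050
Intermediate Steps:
A(V, v) = -70 + v (A(V, v) = v - 70 = -70 + v)
t(p, o) = -72 + p*o² (t(p, o) = p*o² - 72 = -72 + p*o²)
(18293 + t(-74, 1)) + A(184, K) = (18293 + (-72 - 74*1²)) + (-70 - 27) = (18293 + (-72 - 74*1)) - 97 = (18293 + (-72 - 74)) - 97 = (18293 - 146) - 97 = 18147 - 97 = 18050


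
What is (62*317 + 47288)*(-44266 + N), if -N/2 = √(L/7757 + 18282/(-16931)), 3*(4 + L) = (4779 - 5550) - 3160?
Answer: -2963254572 - 44628*I*√193927186221360855/131333767 ≈ -2.9633e+9 - 1.4964e+5*I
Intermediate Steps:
L = -3943/3 (L = -4 + ((4779 - 5550) - 3160)/3 = -4 + (-771 - 3160)/3 = -4 + (⅓)*(-3931) = -4 - 3931/3 = -3943/3 ≈ -1314.3)
N = -2*I*√193927186221360855/394001301 (N = -2*√(-3943/3/7757 + 18282/(-16931)) = -2*√(-3943/3*1/7757 + 18282*(-1/16931)) = -2*√(-3943/23271 - 18282/16931) = -2*I*√193927186221360855/394001301 ≈ -2.2354*I)
(62*317 + 47288)*(-44266 + N) = (62*317 + 47288)*(-44266 - 2*I*√193927186221360855/394001301) = (19654 + 47288)*(-44266 - 2*I*√193927186221360855/394001301) = 66942*(-44266 - 2*I*√193927186221360855/394001301) = -2963254572 - 44628*I*√193927186221360855/131333767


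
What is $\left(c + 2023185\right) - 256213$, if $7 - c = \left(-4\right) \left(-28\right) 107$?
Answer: $1754995$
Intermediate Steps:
$c = -11977$ ($c = 7 - \left(-4\right) \left(-28\right) 107 = 7 - 112 \cdot 107 = 7 - 11984 = -11977$)
$\left(c + 2023185\right) - 256213 = \left(-11977 + 2023185\right) - 256213 = 2011208 - 256213 = 1754995$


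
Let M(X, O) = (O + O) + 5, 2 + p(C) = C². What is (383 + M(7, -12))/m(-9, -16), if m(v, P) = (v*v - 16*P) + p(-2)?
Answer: 364/339 ≈ 1.0737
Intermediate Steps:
p(C) = -2 + C²
M(X, O) = 5 + 2*O (M(X, O) = 2*O + 5 = 5 + 2*O)
m(v, P) = 2 + v² - 16*P (m(v, P) = (v*v - 16*P) + (-2 + (-2)²) = (v² - 16*P) + (-2 + 4) = (v² - 16*P) + 2 = 2 + v² - 16*P)
(383 + M(7, -12))/m(-9, -16) = (383 + (5 + 2*(-12)))/(2 + (-9)² - 16*(-16)) = (383 + (5 - 24))/(2 + 81 + 256) = (383 - 19)/339 = 364*(1/339) = 364/339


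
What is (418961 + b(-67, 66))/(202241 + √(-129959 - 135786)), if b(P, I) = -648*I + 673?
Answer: 12702959451/6816947971 - 62811*I*√265745/6816947971 ≈ 1.8634 - 0.0047498*I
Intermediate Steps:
b(P, I) = 673 - 648*I
(418961 + b(-67, 66))/(202241 + √(-129959 - 135786)) = (418961 + (673 - 648*66))/(202241 + √(-129959 - 135786)) = (418961 + (673 - 42768))/(202241 + √(-265745)) = (418961 - 42095)/(202241 + I*√265745) = 376866/(202241 + I*√265745)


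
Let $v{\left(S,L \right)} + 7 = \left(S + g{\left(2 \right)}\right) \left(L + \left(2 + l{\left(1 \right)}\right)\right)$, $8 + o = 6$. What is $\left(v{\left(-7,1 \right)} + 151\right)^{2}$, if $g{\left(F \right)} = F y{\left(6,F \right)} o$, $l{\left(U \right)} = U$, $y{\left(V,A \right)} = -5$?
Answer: $38416$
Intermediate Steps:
$o = -2$ ($o = -8 + 6 = -2$)
$g{\left(F \right)} = 10 F$ ($g{\left(F \right)} = F \left(-5\right) \left(-2\right) = - 5 F \left(-2\right) = 10 F$)
$v{\left(S,L \right)} = -7 + \left(3 + L\right) \left(20 + S\right)$ ($v{\left(S,L \right)} = -7 + \left(S + 10 \cdot 2\right) \left(L + \left(2 + 1\right)\right) = -7 + \left(S + 20\right) \left(L + 3\right) = -7 + \left(20 + S\right) \left(3 + L\right) = -7 + \left(3 + L\right) \left(20 + S\right)$)
$\left(v{\left(-7,1 \right)} + 151\right)^{2} = \left(\left(53 + 3 \left(-7\right) + 20 \cdot 1 + 1 \left(-7\right)\right) + 151\right)^{2} = \left(\left(53 - 21 + 20 - 7\right) + 151\right)^{2} = \left(45 + 151\right)^{2} = 196^{2} = 38416$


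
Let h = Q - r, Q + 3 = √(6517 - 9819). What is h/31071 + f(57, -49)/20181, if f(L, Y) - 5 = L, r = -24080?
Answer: 5245423/6742407 + I*√3302/31071 ≈ 0.77798 + 0.0018494*I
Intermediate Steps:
Q = -3 + I*√3302 (Q = -3 + √(6517 - 9819) = -3 + √(-3302) = -3 + I*√3302 ≈ -3.0 + 57.463*I)
f(L, Y) = 5 + L
h = 24077 + I*√3302 (h = (-3 + I*√3302) - 1*(-24080) = (-3 + I*√3302) + 24080 = 24077 + I*√3302 ≈ 24077.0 + 57.463*I)
h/31071 + f(57, -49)/20181 = (24077 + I*√3302)/31071 + (5 + 57)/20181 = (24077 + I*√3302)*(1/31071) + 62*(1/20181) = (24077/31071 + I*√3302/31071) + 2/651 = 5245423/6742407 + I*√3302/31071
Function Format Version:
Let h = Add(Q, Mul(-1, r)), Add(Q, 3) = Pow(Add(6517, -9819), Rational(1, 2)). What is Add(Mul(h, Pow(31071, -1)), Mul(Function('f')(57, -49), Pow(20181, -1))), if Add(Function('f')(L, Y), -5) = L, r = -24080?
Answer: Add(Rational(5245423, 6742407), Mul(Rational(1, 31071), I, Pow(3302, Rational(1, 2)))) ≈ Add(0.77798, Mul(0.0018494, I))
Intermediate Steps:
Q = Add(-3, Mul(I, Pow(3302, Rational(1, 2)))) (Q = Add(-3, Pow(Add(6517, -9819), Rational(1, 2))) = Add(-3, Pow(-3302, Rational(1, 2))) = Add(-3, Mul(I, Pow(3302, Rational(1, 2)))) ≈ Add(-3.0000, Mul(57.463, I)))
Function('f')(L, Y) = Add(5, L)
h = Add(24077, Mul(I, Pow(3302, Rational(1, 2)))) (h = Add(Add(-3, Mul(I, Pow(3302, Rational(1, 2)))), Mul(-1, -24080)) = Add(Add(-3, Mul(I, Pow(3302, Rational(1, 2)))), 24080) = Add(24077, Mul(I, Pow(3302, Rational(1, 2)))) ≈ Add(24077., Mul(57.463, I)))
Add(Mul(h, Pow(31071, -1)), Mul(Function('f')(57, -49), Pow(20181, -1))) = Add(Mul(Add(24077, Mul(I, Pow(3302, Rational(1, 2)))), Pow(31071, -1)), Mul(Add(5, 57), Pow(20181, -1))) = Add(Mul(Add(24077, Mul(I, Pow(3302, Rational(1, 2)))), Rational(1, 31071)), Mul(62, Rational(1, 20181))) = Add(Add(Rational(24077, 31071), Mul(Rational(1, 31071), I, Pow(3302, Rational(1, 2)))), Rational(2, 651)) = Add(Rational(5245423, 6742407), Mul(Rational(1, 31071), I, Pow(3302, Rational(1, 2))))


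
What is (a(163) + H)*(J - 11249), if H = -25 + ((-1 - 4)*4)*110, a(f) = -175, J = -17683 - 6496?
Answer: 85027200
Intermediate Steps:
J = -24179
H = -2225 (H = -25 - 5*4*110 = -25 - 20*110 = -25 - 2200 = -2225)
(a(163) + H)*(J - 11249) = (-175 - 2225)*(-24179 - 11249) = -2400*(-35428) = 85027200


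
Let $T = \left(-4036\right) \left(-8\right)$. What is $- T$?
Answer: $-32288$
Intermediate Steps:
$T = 32288$
$- T = \left(-1\right) 32288 = -32288$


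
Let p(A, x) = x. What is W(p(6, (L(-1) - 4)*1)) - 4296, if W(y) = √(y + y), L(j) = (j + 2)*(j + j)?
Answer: -4296 + 2*I*√3 ≈ -4296.0 + 3.4641*I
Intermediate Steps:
L(j) = 2*j*(2 + j) (L(j) = (2 + j)*(2*j) = 2*j*(2 + j))
W(y) = √2*√y (W(y) = √(2*y) = √2*√y)
W(p(6, (L(-1) - 4)*1)) - 4296 = √2*√((2*(-1)*(2 - 1) - 4)*1) - 4296 = √2*√((2*(-1)*1 - 4)*1) - 4296 = √2*√((-2 - 4)*1) - 4296 = √2*√(-6*1) - 4296 = √2*√(-6) - 4296 = √2*(I*√6) - 4296 = 2*I*√3 - 4296 = -4296 + 2*I*√3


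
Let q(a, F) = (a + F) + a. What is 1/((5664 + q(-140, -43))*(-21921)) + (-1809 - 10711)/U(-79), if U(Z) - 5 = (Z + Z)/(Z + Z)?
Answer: -244307060621/117080061 ≈ -2086.7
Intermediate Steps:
U(Z) = 6 (U(Z) = 5 + (Z + Z)/(Z + Z) = 5 + (2*Z)/((2*Z)) = 5 + (2*Z)*(1/(2*Z)) = 5 + 1 = 6)
q(a, F) = F + 2*a (q(a, F) = (F + a) + a = F + 2*a)
1/((5664 + q(-140, -43))*(-21921)) + (-1809 - 10711)/U(-79) = 1/((5664 + (-43 + 2*(-140)))*(-21921)) + (-1809 - 10711)/6 = -1/21921/(5664 + (-43 - 280)) - 12520*⅙ = -1/21921/(5664 - 323) - 6260/3 = -1/21921/5341 - 6260/3 = (1/5341)*(-1/21921) - 6260/3 = -1/117080061 - 6260/3 = -244307060621/117080061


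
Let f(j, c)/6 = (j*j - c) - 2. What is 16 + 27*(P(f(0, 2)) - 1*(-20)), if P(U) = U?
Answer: -92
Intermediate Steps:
f(j, c) = -12 - 6*c + 6*j² (f(j, c) = 6*((j*j - c) - 2) = 6*((j² - c) - 2) = 6*(-2 + j² - c) = -12 - 6*c + 6*j²)
16 + 27*(P(f(0, 2)) - 1*(-20)) = 16 + 27*((-12 - 6*2 + 6*0²) - 1*(-20)) = 16 + 27*((-12 - 12 + 6*0) + 20) = 16 + 27*((-12 - 12 + 0) + 20) = 16 + 27*(-24 + 20) = 16 + 27*(-4) = 16 - 108 = -92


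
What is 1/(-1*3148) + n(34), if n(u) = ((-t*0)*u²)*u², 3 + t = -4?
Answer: -1/3148 ≈ -0.00031766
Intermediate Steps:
t = -7 (t = -3 - 4 = -7)
n(u) = 0 (n(u) = ((-1*(-7)*0)*u²)*u² = ((7*0)*u²)*u² = (0*u²)*u² = 0*u² = 0)
1/(-1*3148) + n(34) = 1/(-1*3148) + 0 = 1/(-3148) + 0 = -1/3148 + 0 = -1/3148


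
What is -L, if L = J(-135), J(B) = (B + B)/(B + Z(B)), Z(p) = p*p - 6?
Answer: 45/3014 ≈ 0.014930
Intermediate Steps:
Z(p) = -6 + p² (Z(p) = p² - 6 = -6 + p²)
J(B) = 2*B/(-6 + B + B²) (J(B) = (B + B)/(B + (-6 + B²)) = (2*B)/(-6 + B + B²) = 2*B/(-6 + B + B²))
L = -45/3014 (L = 2*(-135)/(-6 - 135 + (-135)²) = 2*(-135)/(-6 - 135 + 18225) = 2*(-135)/18084 = 2*(-135)*(1/18084) = -45/3014 ≈ -0.014930)
-L = -1*(-45/3014) = 45/3014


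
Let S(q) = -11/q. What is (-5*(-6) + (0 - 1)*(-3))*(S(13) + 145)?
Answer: 61842/13 ≈ 4757.1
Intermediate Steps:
(-5*(-6) + (0 - 1)*(-3))*(S(13) + 145) = (-5*(-6) + (0 - 1)*(-3))*(-11/13 + 145) = (30 - 1*(-3))*(-11*1/13 + 145) = (30 + 3)*(-11/13 + 145) = 33*(1874/13) = 61842/13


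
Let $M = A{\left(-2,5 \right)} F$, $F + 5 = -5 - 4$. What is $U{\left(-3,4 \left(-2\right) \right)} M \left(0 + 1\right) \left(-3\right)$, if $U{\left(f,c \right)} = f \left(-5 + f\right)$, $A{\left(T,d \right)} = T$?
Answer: $-2016$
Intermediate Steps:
$F = -14$ ($F = -5 - 9 = -14$)
$M = 28$ ($M = \left(-2\right) \left(-14\right) = 28$)
$U{\left(-3,4 \left(-2\right) \right)} M \left(0 + 1\right) \left(-3\right) = - 3 \left(-5 - 3\right) 28 \left(0 + 1\right) \left(-3\right) = \left(-3\right) \left(-8\right) 28 \cdot 1 \left(-3\right) = 24 \cdot 28 \left(-3\right) = 672 \left(-3\right) = -2016$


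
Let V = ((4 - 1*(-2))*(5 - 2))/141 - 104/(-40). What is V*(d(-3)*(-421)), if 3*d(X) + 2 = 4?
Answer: -539722/705 ≈ -765.56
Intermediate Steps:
d(X) = ⅔ (d(X) = -⅔ + (⅓)*4 = -⅔ + 4/3 = ⅔)
V = 641/235 (V = ((4 + 2)*3)*(1/141) - 104*(-1/40) = (6*3)*(1/141) + 13/5 = 18*(1/141) + 13/5 = 6/47 + 13/5 = 641/235 ≈ 2.7277)
V*(d(-3)*(-421)) = 641*((⅔)*(-421))/235 = (641/235)*(-842/3) = -539722/705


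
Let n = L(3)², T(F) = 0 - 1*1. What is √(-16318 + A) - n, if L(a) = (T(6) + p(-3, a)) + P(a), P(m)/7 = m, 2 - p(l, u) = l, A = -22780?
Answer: -625 + I*√39098 ≈ -625.0 + 197.73*I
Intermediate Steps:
T(F) = -1 (T(F) = 0 - 1 = -1)
p(l, u) = 2 - l
P(m) = 7*m
L(a) = 4 + 7*a (L(a) = (-1 + (2 - 1*(-3))) + 7*a = (-1 + (2 + 3)) + 7*a = (-1 + 5) + 7*a = 4 + 7*a)
n = 625 (n = (4 + 7*3)² = (4 + 21)² = 25² = 625)
√(-16318 + A) - n = √(-16318 - 22780) - 1*625 = √(-39098) - 625 = I*√39098 - 625 = -625 + I*√39098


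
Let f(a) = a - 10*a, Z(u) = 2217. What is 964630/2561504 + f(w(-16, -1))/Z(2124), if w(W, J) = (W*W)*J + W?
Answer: 73764443/49814512 ≈ 1.4808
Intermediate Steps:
w(W, J) = W + J*W² (w(W, J) = W²*J + W = J*W² + W = W + J*W²)
f(a) = -9*a
964630/2561504 + f(w(-16, -1))/Z(2124) = 964630/2561504 - (-144)*(1 - 1*(-16))/2217 = 964630*(1/2561504) - (-144)*(1 + 16)*(1/2217) = 25385/67408 - (-144)*17*(1/2217) = 25385/67408 - 9*(-272)*(1/2217) = 25385/67408 + 2448*(1/2217) = 25385/67408 + 816/739 = 73764443/49814512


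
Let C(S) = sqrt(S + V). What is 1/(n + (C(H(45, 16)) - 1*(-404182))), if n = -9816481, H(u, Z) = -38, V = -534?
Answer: -724023/6814720958921 - 2*I*sqrt(143)/88591372465973 ≈ -1.0624e-7 - 2.6996e-13*I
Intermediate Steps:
C(S) = sqrt(-534 + S) (C(S) = sqrt(S - 534) = sqrt(-534 + S))
1/(n + (C(H(45, 16)) - 1*(-404182))) = 1/(-9816481 + (sqrt(-534 - 38) - 1*(-404182))) = 1/(-9816481 + (sqrt(-572) + 404182)) = 1/(-9816481 + (2*I*sqrt(143) + 404182)) = 1/(-9816481 + (404182 + 2*I*sqrt(143))) = 1/(-9412299 + 2*I*sqrt(143))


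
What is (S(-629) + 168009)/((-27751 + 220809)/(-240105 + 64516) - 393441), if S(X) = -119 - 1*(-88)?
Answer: -29495089042/69084104807 ≈ -0.42694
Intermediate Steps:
S(X) = -31 (S(X) = -119 + 88 = -31)
(S(-629) + 168009)/((-27751 + 220809)/(-240105 + 64516) - 393441) = (-31 + 168009)/((-27751 + 220809)/(-240105 + 64516) - 393441) = 167978/(193058/(-175589) - 393441) = 167978/(193058*(-1/175589) - 393441) = 167978/(-193058/175589 - 393441) = 167978/(-69084104807/175589) = 167978*(-175589/69084104807) = -29495089042/69084104807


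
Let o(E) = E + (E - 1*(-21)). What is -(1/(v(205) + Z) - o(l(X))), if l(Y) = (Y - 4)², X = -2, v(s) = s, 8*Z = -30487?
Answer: 2682779/28847 ≈ 93.000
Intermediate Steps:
Z = -30487/8 (Z = (⅛)*(-30487) = -30487/8 ≈ -3810.9)
l(Y) = (-4 + Y)²
o(E) = 21 + 2*E (o(E) = E + (E + 21) = E + (21 + E) = 21 + 2*E)
-(1/(v(205) + Z) - o(l(X))) = -(1/(205 - 30487/8) - (21 + 2*(-4 - 2)²)) = -(1/(-28847/8) - (21 + 2*(-6)²)) = -(-8/28847 - (21 + 2*36)) = -(-8/28847 - (21 + 72)) = -(-8/28847 - 1*93) = -(-8/28847 - 93) = -1*(-2682779/28847) = 2682779/28847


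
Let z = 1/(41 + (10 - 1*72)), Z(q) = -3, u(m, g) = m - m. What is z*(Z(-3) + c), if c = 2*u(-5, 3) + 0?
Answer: 1/7 ≈ 0.14286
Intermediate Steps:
u(m, g) = 0
z = -1/21 (z = 1/(41 + (10 - 72)) = 1/(41 - 62) = 1/(-21) = -1/21 ≈ -0.047619)
c = 0 (c = 2*0 + 0 = 0 + 0 = 0)
z*(Z(-3) + c) = -(-3 + 0)/21 = -1/21*(-3) = 1/7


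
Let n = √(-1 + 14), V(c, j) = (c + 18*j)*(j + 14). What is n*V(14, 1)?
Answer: 480*√13 ≈ 1730.7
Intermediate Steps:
V(c, j) = (14 + j)*(c + 18*j) (V(c, j) = (c + 18*j)*(14 + j) = (14 + j)*(c + 18*j))
n = √13 ≈ 3.6056
n*V(14, 1) = √13*(14*14 + 18*1² + 252*1 + 14*1) = √13*(196 + 18*1 + 252 + 14) = √13*(196 + 18 + 252 + 14) = √13*480 = 480*√13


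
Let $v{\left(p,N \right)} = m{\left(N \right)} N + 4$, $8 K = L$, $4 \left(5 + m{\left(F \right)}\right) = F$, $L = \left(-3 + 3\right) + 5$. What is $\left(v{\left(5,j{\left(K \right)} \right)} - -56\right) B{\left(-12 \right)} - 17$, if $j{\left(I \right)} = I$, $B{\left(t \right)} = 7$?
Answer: $\frac{97743}{256} \approx 381.81$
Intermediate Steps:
$L = 5$ ($L = 0 + 5 = 5$)
$m{\left(F \right)} = -5 + \frac{F}{4}$
$K = \frac{5}{8}$ ($K = \frac{1}{8} \cdot 5 = \frac{5}{8} \approx 0.625$)
$v{\left(p,N \right)} = 4 + N \left(-5 + \frac{N}{4}\right)$ ($v{\left(p,N \right)} = \left(-5 + \frac{N}{4}\right) N + 4 = N \left(-5 + \frac{N}{4}\right) + 4 = 4 + N \left(-5 + \frac{N}{4}\right)$)
$\left(v{\left(5,j{\left(K \right)} \right)} - -56\right) B{\left(-12 \right)} - 17 = \left(\left(4 + \frac{1}{4} \cdot \frac{5}{8} \left(-20 + \frac{5}{8}\right)\right) - -56\right) 7 - 17 = \left(\left(4 + \frac{1}{4} \cdot \frac{5}{8} \left(- \frac{155}{8}\right)\right) + 56\right) 7 - 17 = \left(\left(4 - \frac{775}{256}\right) + 56\right) 7 - 17 = \left(\frac{249}{256} + 56\right) 7 - 17 = \frac{14585}{256} \cdot 7 - 17 = \frac{102095}{256} - 17 = \frac{97743}{256}$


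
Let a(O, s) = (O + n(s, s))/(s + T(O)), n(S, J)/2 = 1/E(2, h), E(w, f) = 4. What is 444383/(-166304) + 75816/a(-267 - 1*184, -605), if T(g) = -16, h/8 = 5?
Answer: 15659361658405/149839904 ≈ 1.0451e+5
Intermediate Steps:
h = 40 (h = 8*5 = 40)
n(S, J) = 1/2 (n(S, J) = 2/4 = 2*(1/4) = 1/2)
a(O, s) = (1/2 + O)/(-16 + s) (a(O, s) = (O + 1/2)/(s - 16) = (1/2 + O)/(-16 + s))
444383/(-166304) + 75816/a(-267 - 1*184, -605) = 444383/(-166304) + 75816/(((1/2 + (-267 - 1*184))/(-16 - 605))) = 444383*(-1/166304) + 75816/(((1/2 + (-267 - 184))/(-621))) = -444383/166304 + 75816/((-(1/2 - 451)/621)) = -444383/166304 + 75816/((-1/621*(-901/2))) = -444383/166304 + 75816/(901/1242) = -444383/166304 + 75816*(1242/901) = -444383/166304 + 94163472/901 = 15659361658405/149839904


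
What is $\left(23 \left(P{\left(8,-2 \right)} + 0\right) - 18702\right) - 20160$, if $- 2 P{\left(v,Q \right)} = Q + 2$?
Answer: $-38862$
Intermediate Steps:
$P{\left(v,Q \right)} = -1 - \frac{Q}{2}$ ($P{\left(v,Q \right)} = - \frac{Q + 2}{2} = - \frac{2 + Q}{2} = -1 - \frac{Q}{2}$)
$\left(23 \left(P{\left(8,-2 \right)} + 0\right) - 18702\right) - 20160 = \left(23 \left(\left(-1 - -1\right) + 0\right) - 18702\right) - 20160 = \left(23 \left(\left(-1 + 1\right) + 0\right) - 18702\right) - 20160 = \left(23 \left(0 + 0\right) - 18702\right) - 20160 = \left(23 \cdot 0 - 18702\right) - 20160 = \left(0 - 18702\right) - 20160 = -18702 - 20160 = -38862$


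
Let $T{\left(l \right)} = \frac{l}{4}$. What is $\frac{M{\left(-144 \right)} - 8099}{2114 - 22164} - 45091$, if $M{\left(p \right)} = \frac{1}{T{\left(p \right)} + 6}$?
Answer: $- \frac{27121993529}{601500} \approx -45091.0$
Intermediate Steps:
$T{\left(l \right)} = \frac{l}{4}$ ($T{\left(l \right)} = l \frac{1}{4} = \frac{l}{4}$)
$M{\left(p \right)} = \frac{1}{6 + \frac{p}{4}}$ ($M{\left(p \right)} = \frac{1}{\frac{p}{4} + 6} = \frac{1}{6 + \frac{p}{4}}$)
$\frac{M{\left(-144 \right)} - 8099}{2114 - 22164} - 45091 = \frac{\frac{4}{24 - 144} - 8099}{2114 - 22164} - 45091 = \frac{\frac{4}{-120} - 8099}{2114 - 22164} - 45091 = \frac{4 \left(- \frac{1}{120}\right) - 8099}{2114 - 22164} - 45091 = \frac{- \frac{1}{30} - 8099}{-20050} - 45091 = \left(- \frac{242971}{30}\right) \left(- \frac{1}{20050}\right) - 45091 = \frac{242971}{601500} - 45091 = - \frac{27121993529}{601500}$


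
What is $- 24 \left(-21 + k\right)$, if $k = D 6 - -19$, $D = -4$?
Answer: $624$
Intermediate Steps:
$k = -5$ ($k = \left(-4\right) 6 - -19 = -24 + \left(-1 + 20\right) = -24 + 19 = -5$)
$- 24 \left(-21 + k\right) = - 24 \left(-21 - 5\right) = \left(-24\right) \left(-26\right) = 624$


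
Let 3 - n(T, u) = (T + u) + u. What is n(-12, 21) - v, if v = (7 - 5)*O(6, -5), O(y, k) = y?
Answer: -39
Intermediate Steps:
n(T, u) = 3 - T - 2*u (n(T, u) = 3 - ((T + u) + u) = 3 - (T + 2*u) = 3 + (-T - 2*u) = 3 - T - 2*u)
v = 12 (v = (7 - 5)*6 = 2*6 = 12)
n(-12, 21) - v = (3 - 1*(-12) - 2*21) - 1*12 = (3 + 12 - 42) - 12 = -27 - 12 = -39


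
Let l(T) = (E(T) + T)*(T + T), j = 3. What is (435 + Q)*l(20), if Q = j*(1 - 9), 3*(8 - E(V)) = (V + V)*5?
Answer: -635680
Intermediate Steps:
E(V) = 8 - 10*V/3 (E(V) = 8 - (V + V)*5/3 = 8 - 2*V*5/3 = 8 - 10*V/3)
l(T) = 2*T*(8 - 7*T/3) (l(T) = ((8 - 10*T/3) + T)*(T + T) = (8 - 7*T/3)*(2*T) = 2*T*(8 - 7*T/3))
Q = -24 (Q = 3*(1 - 9) = 3*(-8) = -24)
(435 + Q)*l(20) = (435 - 24)*((⅔)*20*(24 - 7*20)) = 411*((⅔)*20*(24 - 140)) = 411*((⅔)*20*(-116)) = 411*(-4640/3) = -635680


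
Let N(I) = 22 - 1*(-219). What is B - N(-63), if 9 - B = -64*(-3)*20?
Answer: -4072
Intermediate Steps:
N(I) = 241 (N(I) = 22 + 219 = 241)
B = -3831 (B = 9 - (-64*(-3))*20 = 9 - 192*20 = 9 - 1*3840 = 9 - 3840 = -3831)
B - N(-63) = -3831 - 1*241 = -3831 - 241 = -4072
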